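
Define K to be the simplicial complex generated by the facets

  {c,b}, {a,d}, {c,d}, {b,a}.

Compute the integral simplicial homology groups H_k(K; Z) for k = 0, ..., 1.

We work with the vertex ordering a < b < c < d. The simplices of K, each written with vertices in increasing order, are:

  0-simplices (4): a, b, c, d
  1-simplices (4): ab, ad, bc, cd

so the chain groups are C_0 ≅ Z^4, C_1 ≅ Z^4.

∂_1: C_1 → C_0 sends each edge [p,q] (with p < q) to q − p. For instance
  ∂ad = d − a.
This gives a 4×4 integer matrix of rank 3; reducing to Smith normal form yields diagonal entries (1,1,1).

Reading off H_k = ker ∂_k / im ∂_{k+1}:

  H_0: rank C_0 − rank ∂_1 = 4 − 3 = 1, and the invariant factors of ∂_1 are all 1, so H_0 = Z.
  H_1: rank ker ∂_1 − rank ∂_2 = (4 − 3) − 0 = 1, and there is no ∂_2, so H_1 = Z.

H_0 = Z,  H_1 = Z.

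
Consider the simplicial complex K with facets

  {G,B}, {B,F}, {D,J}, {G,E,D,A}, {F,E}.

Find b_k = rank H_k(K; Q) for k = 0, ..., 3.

We work with the vertex ordering A < B < D < E < F < G < J. The simplices of K, each written with vertices in increasing order, are:

  0-simplices (7): A, B, D, E, F, G, J
  1-simplices (10): AD, AE, AG, BF, BG, DE, DG, DJ, EF, EG
  2-simplices (4): ADE, ADG, AEG, DEG
  3-simplices (1): ADEG

so the chain groups are C_0 ≅ Z^7, C_1 ≅ Z^10, C_2 ≅ Z^4, C_3 ≅ Z^1.

∂_1: C_1 → C_0 is given by ∂[p,q] = [q] − [p]. For instance
  ∂EG = G − E.
The resulting 7×10 matrix has rank 6, and its Smith normal form has invariant factors (1,1,1,1,1,1).

Boundary ∂_2: C_2 → C_1 sends each 2-simplex [p,q,r] to [q,r] − [p,r] + [p,q]. For instance
  ∂ADG = DG − AG + AD,
  ∂ADE = DE − AE + AD.
The 10×4 boundary matrix has rank 3 and Smith normal form diag(1,1,1).

Boundary ∂_3: C_3 → C_2 sends each 3-simplex σ to the alternating sum Σ_i (−1)^i (σ with its i-th vertex removed). For instance
  ∂ADEG = DEG − AEG + ADG − ADE.
The 4×1 boundary matrix has rank 1 and Smith normal form diag(1).

Reading off H_k = ker ∂_k / im ∂_{k+1}:

  H_0: rank C_0 − rank ∂_1 = 7 − 6 = 1, and the invariant factors of ∂_1 are all 1, so H_0 = Z.
  H_1: rank ker ∂_1 − rank ∂_2 = (10 − 6) − 3 = 1, and the invariant factors of ∂_2 are all 1, so H_1 = Z.
  H_2: rank ker ∂_2 − rank ∂_3 = (4 − 3) − 1 = 0, and the invariant factors of ∂_3 are all 1, so H_2 = 0.
  H_3: rank ker ∂_3 − rank ∂_4 = (1 − 1) − 0 = 0, and there is no ∂_4, so H_3 = 0.

Hence the Betti numbers are b_0 = 1, b_1 = 1, b_2 = 0, b_3 = 0.

b_0 = 1, b_1 = 1, b_2 = 0, b_3 = 0.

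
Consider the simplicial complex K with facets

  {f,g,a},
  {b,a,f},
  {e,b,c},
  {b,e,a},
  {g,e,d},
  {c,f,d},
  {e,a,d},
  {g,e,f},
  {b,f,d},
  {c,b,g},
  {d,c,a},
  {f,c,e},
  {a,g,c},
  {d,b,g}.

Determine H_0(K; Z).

H_0 = Z.

Order the vertices as a < b < c < d < e < f < g. Listing each simplex with vertices in this order, K has dimension 2 with simplices:

  0-simplices (7): a, b, c, d, e, f, g
  1-simplices (21): ab, ac, ad, ae, af, ag, bc, bd, be, bf, bg, cd, ce, cf, cg, de, df, dg, ef, eg, fg
  2-simplices (14): abe, abf, acd, acg, ade, afg, bce, bcg, bdf, bdg, cdf, cef, deg, efg

Hence C_0 ≅ Z^7, C_1 ≅ Z^21, C_2 ≅ Z^14.

∂_1: C_1 → C_0 is given by ∂[p,q] = [q] − [p]. For instance
  ∂cg = g − c.
As a 7×21 matrix over Z this has rank 6, with invariant factors (1,1,1,1,1,1).

The boundary map ∂_2: C_2 → C_1 acts by ∂[p,q,r] = [q,r] − [p,r] + [p,q]. For instance
  ∂acg = cg − ag + ac,
  ∂cef = ef − cf + ce.
The 21×14 boundary matrix has rank 13 and Smith normal form diag(1,1,1,1,1,1,1,1,1,1,1,1,1).

From H_k ≅ ker(∂_k) / im(∂_{k+1}) we obtain:

  H_0: rank C_0 − rank ∂_1 = 7 − 6 = 1, and the invariant factors of ∂_1 are all 1, so H_0 = Z.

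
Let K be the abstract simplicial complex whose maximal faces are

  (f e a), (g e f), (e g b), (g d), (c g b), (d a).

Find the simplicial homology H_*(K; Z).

H_0 ≅ Z,  H_1 ≅ Z,  H_2 = 0.

We work with the vertex ordering a < b < c < d < e < f < g. The simplices of K, each written with vertices in increasing order, are:

  0-simplices (7): a, b, c, d, e, f, g
  1-simplices (11): ad, ae, af, bc, be, bg, cg, dg, ef, eg, fg
  2-simplices (4): aef, bcg, beg, efg

Hence C_0 ≅ Z^7, C_1 ≅ Z^11, C_2 ≅ Z^4.

∂_1: C_1 → C_0 maps an edge to its endpoints' difference, ∂[p,q] = q − p. For instance
  ∂be = e − b.
This gives a 7×11 integer matrix of rank 6; reducing to Smith normal form yields diagonal entries (1,1,1,1,1,1).

The boundary map ∂_2: C_2 → C_1 sends each 2-simplex [p,q,r] to [q,r] − [p,r] + [p,q]. For instance
  ∂bcg = cg − bg + bc,
  ∂beg = eg − bg + be.
The 11×4 boundary matrix has rank 4 and Smith normal form diag(1,1,1,1).

Reading off H_k = ker ∂_k / im ∂_{k+1}:

  H_0: rank C_0 − rank ∂_1 = 7 − 6 = 1, and the invariant factors of ∂_1 are all 1, so H_0 ≅ Z.
  H_1: rank ker ∂_1 − rank ∂_2 = (11 − 6) − 4 = 1, and the invariant factors of ∂_2 are all 1, so H_1 ≅ Z.
  H_2: rank ker ∂_2 − rank ∂_3 = (4 − 4) − 0 = 0, and there is no ∂_3, so H_2 ≅ 0.

As a check, the Euler characteristic is 7 − 11 + 4 = 0, which agrees with 1 − 1 + 0 = 0.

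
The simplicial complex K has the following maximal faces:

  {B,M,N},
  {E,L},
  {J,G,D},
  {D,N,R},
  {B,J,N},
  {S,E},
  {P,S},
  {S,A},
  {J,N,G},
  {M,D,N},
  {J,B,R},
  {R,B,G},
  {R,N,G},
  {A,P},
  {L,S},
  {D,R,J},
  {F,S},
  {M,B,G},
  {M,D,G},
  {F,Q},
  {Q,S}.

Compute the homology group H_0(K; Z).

Take the total order A < B < D < E < F < G < J < L < M < N < P < Q < R < S on the vertex set. Then K (dimension 2) consists of the simplices:

  0-simplices (14): A, B, D, E, F, G, J, L, M, N, P, Q, R, S
  1-simplices (27): AP, AS, BG, BJ, BM, BN, BR, DG, DJ, DM, DN, DR, EL, ES, FQ, FS, GJ, GM, GN, GR, JN, JR, LS, MN, NR, PS, QS
  2-simplices (12): BGM, BGR, BJN, BJR, BMN, DGJ, DGM, DJR, DMN, DNR, GJN, GNR

so the chain groups are C_0 ≅ Z^14, C_1 ≅ Z^27, C_2 ≅ Z^12.

The boundary map ∂_1: C_1 → C_0 maps an edge to its endpoints' difference, ∂[p,q] = q − p.
As a 14×27 matrix over Z this has rank 12, with invariant factors (1,1,1,1,1,1,1,1,1,1,1,1).

The boundary map ∂_2: C_2 → C_1 sends each 2-simplex [p,q,r] to [q,r] − [p,r] + [p,q]. For instance
  ∂DJR = JR − DR + DJ,
  ∂GNR = NR − GR + GN.
The resulting 27×12 matrix has rank 12, and its Smith normal form has invariant factors (1,1,1,1,1,1,1,1,1,1,1,2).

Computing H_k = (kernel of ∂_k) / (image of ∂_{k+1}):

  H_0: rank C_0 − rank ∂_1 = 14 − 12 = 2, and the invariant factors of ∂_1 are all 1, so H_0 = Z^2.

(K is a triangulation of the disjoint union of a wedge of 3 circles and the real projective plane RP^2.)

H_0 = Z^2.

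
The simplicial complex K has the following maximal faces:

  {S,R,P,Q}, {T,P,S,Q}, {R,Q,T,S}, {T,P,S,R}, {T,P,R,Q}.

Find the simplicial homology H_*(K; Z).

H_0 ≅ Z,  H_1 = 0,  H_2 = 0,  H_3 ≅ Z.

We work with the vertex ordering P < Q < R < S < T. The simplices of K, each written with vertices in increasing order, are:

  0-simplices (5): P, Q, R, S, T
  1-simplices (10): PQ, PR, PS, PT, QR, QS, QT, RS, RT, ST
  2-simplices (10): PQR, PQS, PQT, PRS, PRT, PST, QRS, QRT, QST, RST
  3-simplices (5): PQRS, PQRT, PQST, PRST, QRST

so the chain groups are C_0 ≅ Z^5, C_1 ≅ Z^10, C_2 ≅ Z^10, C_3 ≅ Z^5.

Boundary ∂_1: C_1 → C_0 sends each edge [p,q] (with p < q) to q − p. For instance
  ∂PQ = Q − P.
The 5×10 boundary matrix has rank 4 and Smith normal form diag(1,1,1,1).

The boundary map ∂_2: C_2 → C_1 maps a triangle to the signed sum of its edges. For instance
  ∂PST = ST − PT + PS,
  ∂PQT = QT − PT + PQ.
As a 10×10 matrix over Z this has rank 6, with invariant factors (1,1,1,1,1,1).

∂_3: C_3 → C_2 sends each 3-simplex σ to the alternating sum Σ_i (−1)^i (σ with its i-th vertex removed). For instance
  ∂PQRS = QRS − PRS + PQS − PQR,
  ∂PQST = QST − PST + PQT − PQS.
This gives a 10×5 integer matrix of rank 4; reducing to Smith normal form yields diagonal entries (1,1,1,1).

Reading off H_k = ker ∂_k / im ∂_{k+1}:

  H_0: rank C_0 − rank ∂_1 = 5 − 4 = 1, and the invariant factors of ∂_1 are all 1, so H_0 ≅ Z.
  H_1: rank ker ∂_1 − rank ∂_2 = (10 − 4) − 6 = 0, and the invariant factors of ∂_2 are all 1, so H_1 ≅ 0.
  H_2: rank ker ∂_2 − rank ∂_3 = (10 − 6) − 4 = 0, and the invariant factors of ∂_3 are all 1, so H_2 ≅ 0.
  H_3: rank ker ∂_3 − rank ∂_4 = (5 − 4) − 0 = 1, and there is no ∂_4, so H_3 ≅ Z.

As a check, the Euler characteristic is 5 − 10 + 10 − 5 = 0, which agrees with 1 − 0 + 0 − 1 = 0.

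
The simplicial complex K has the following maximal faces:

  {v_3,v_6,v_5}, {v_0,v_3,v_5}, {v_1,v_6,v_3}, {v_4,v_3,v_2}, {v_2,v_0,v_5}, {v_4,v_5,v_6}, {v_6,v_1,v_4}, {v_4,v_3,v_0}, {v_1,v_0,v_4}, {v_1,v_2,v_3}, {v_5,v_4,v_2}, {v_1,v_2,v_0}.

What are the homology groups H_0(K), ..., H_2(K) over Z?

We work with the vertex ordering v_0 < v_1 < v_2 < v_3 < v_4 < v_5 < v_6. The simplices of K, each written with vertices in increasing order, are:

  0-simplices (7): [v_0], [v_1], [v_2], [v_3], [v_4], [v_5], [v_6]
  1-simplices (18): (18 of them)
  2-simplices (12): (12 of them)

Hence C_0 ≅ Z^7, C_1 ≅ Z^18, C_2 ≅ Z^12.

∂_1: C_1 → C_0 is given by ∂[p,q] = [q] − [p]. For instance
  ∂[v_3,v_6] = [v_6] − [v_3].
As a 7×18 matrix over Z this has rank 6, with invariant factors (1,1,1,1,1,1).

The boundary map ∂_2: C_2 → C_1 sends each 2-simplex [p,q,r] to [q,r] − [p,r] + [p,q]. For instance
  ∂[v_0,v_1,v_4] = [v_1,v_4] − [v_0,v_4] + [v_0,v_1],
  ∂[v_3,v_5,v_6] = [v_5,v_6] − [v_3,v_6] + [v_3,v_5].
The 18×12 boundary matrix has rank 12 and Smith normal form diag(1,1,1,1,1,1,1,1,1,1,1,2).

From H_k ≅ ker(∂_k) / im(∂_{k+1}) we obtain:

  H_0: rank C_0 − rank ∂_1 = 7 − 6 = 1, and the invariant factors of ∂_1 are all 1, so H_0 ≅ Z.
  H_1: rank ker ∂_1 − rank ∂_2 = (18 − 6) − 12 = 0, and ∂_2 has invariant factor 2 > 1, so H_1 ≅ Z/2Z.
  H_2: rank ker ∂_2 − rank ∂_3 = (12 − 12) − 0 = 0, and there is no ∂_3, so H_2 ≅ 0.

(K is a triangulation of the real projective plane RP^2.)

H_0 ≅ Z,  H_1 ≅ Z/2Z,  H_2 = 0.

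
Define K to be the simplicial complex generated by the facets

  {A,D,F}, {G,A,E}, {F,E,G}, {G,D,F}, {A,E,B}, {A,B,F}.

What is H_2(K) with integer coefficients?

H_2 ≅ 0.

Fix the vertex order A < B < D < E < F < G and write every simplex with vertices in increasing order. Then dim K = 2 and the simplices of K are:

  0-simplices (6): A, B, D, E, F, G
  1-simplices (12): AB, AD, AE, AF, AG, BE, BF, DF, DG, EF, EG, FG
  2-simplices (6): ABE, ABF, ADF, AEG, DFG, EFG

so the chain groups are C_0 ≅ Z^6, C_1 ≅ Z^12, C_2 ≅ Z^6.

The boundary map ∂_1: C_1 → C_0 maps an edge to its endpoints' difference, ∂[p,q] = q − p. For instance
  ∂BE = E − B.
The 6×12 boundary matrix has rank 5 and Smith normal form diag(1,1,1,1,1).

∂_2: C_2 → C_1 acts by ∂[p,q,r] = [q,r] − [p,r] + [p,q]. For instance
  ∂AEG = EG − AG + AE,
  ∂EFG = FG − EG + EF.
The resulting 12×6 matrix has rank 6, and its Smith normal form has invariant factors (1,1,1,1,1,1).

Now H_k = ker ∂_k / im ∂_{k+1}, so:

  H_2: rank ker ∂_2 − rank ∂_3 = (6 − 6) − 0 = 0, and there is no ∂_3, so H_2 = 0.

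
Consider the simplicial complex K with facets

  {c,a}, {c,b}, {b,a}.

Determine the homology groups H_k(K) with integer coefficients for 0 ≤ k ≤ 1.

Take the total order a < b < c on the vertex set. Then K (dimension 1) consists of the simplices:

  0-simplices (3): a, b, c
  1-simplices (3): ab, ac, bc

giving chain groups C_0 ≅ Z^3, C_1 ≅ Z^3.

Boundary ∂_1: C_1 → C_0 sends each edge [p,q] (with p < q) to q − p.
As a 3×3 matrix over Z this has rank 2, with invariant factors (1,1).

Computing H_k = (kernel of ∂_k) / (image of ∂_{k+1}):

  H_0: rank C_0 − rank ∂_1 = 3 − 2 = 1, and the invariant factors of ∂_1 are all 1, so H_0 = Z.
  H_1: rank ker ∂_1 − rank ∂_2 = (3 − 2) − 0 = 1, and there is no ∂_2, so H_1 = Z.

As a check, the Euler characteristic is 3 − 3 = 0, which agrees with 1 − 1 = 0.

H_0 = Z,  H_1 = Z.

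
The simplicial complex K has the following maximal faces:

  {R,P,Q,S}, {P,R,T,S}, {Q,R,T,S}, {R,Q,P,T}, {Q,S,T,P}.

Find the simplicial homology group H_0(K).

H_0 ≅ Z.

Take the total order P < Q < R < S < T on the vertex set. Then K (dimension 3) consists of the simplices:

  0-simplices (5): P, Q, R, S, T
  1-simplices (10): PQ, PR, PS, PT, QR, QS, QT, RS, RT, ST
  2-simplices (10): PQR, PQS, PQT, PRS, PRT, PST, QRS, QRT, QST, RST
  3-simplices (5): PQRS, PQRT, PQST, PRST, QRST

giving chain groups C_0 ≅ Z^5, C_1 ≅ Z^10, C_2 ≅ Z^10, C_3 ≅ Z^5.

Boundary ∂_1: C_1 → C_0 sends each edge [p,q] (with p < q) to q − p. For instance
  ∂RT = T − R.
The 5×10 boundary matrix has rank 4 and Smith normal form diag(1,1,1,1).

Boundary ∂_2: C_2 → C_1 maps a triangle to the signed sum of its edges. For instance
  ∂PRS = RS − PS + PR,
  ∂RST = ST − RT + RS.
This gives a 10×10 integer matrix of rank 6; reducing to Smith normal form yields diagonal entries (1,1,1,1,1,1).

The boundary map ∂_3: C_3 → C_2 sends each 3-simplex σ to the alternating sum Σ_i (−1)^i (σ with its i-th vertex removed). For instance
  ∂QRST = RST − QST + QRT − QRS,
  ∂PRST = RST − PST + PRT − PRS.
As a 10×5 matrix over Z this has rank 4, with invariant factors (1,1,1,1).

Reading off H_k = ker ∂_k / im ∂_{k+1}:

  H_0: rank C_0 − rank ∂_1 = 5 − 4 = 1, and the invariant factors of ∂_1 are all 1, so H_0 ≅ Z.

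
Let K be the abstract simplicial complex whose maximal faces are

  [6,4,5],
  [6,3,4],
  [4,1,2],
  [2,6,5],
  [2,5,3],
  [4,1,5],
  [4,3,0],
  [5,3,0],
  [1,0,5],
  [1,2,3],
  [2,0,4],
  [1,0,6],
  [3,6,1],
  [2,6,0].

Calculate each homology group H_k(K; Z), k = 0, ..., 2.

Take the total order 0 < 1 < 2 < 3 < 4 < 5 < 6 on the vertex set. Then K (dimension 2) consists of the simplices:

  0-simplices (7): [0], [1], [2], [3], [4], [5], [6]
  1-simplices (21): [0,1], [0,2], [0,3], [0,4], [0,5], [0,6], [1,2], [1,3], [1,4], [1,5], [1,6], [2,3], [2,4], [2,5], [2,6], [3,4], [3,5], [3,6], [4,5], [4,6], [5,6]
  2-simplices (14): [0,1,5], [0,1,6], [0,2,4], [0,2,6], [0,3,4], [0,3,5], [1,2,3], [1,2,4], [1,3,6], [1,4,5], [2,3,5], [2,5,6], [3,4,6], [4,5,6]

Hence C_0 ≅ Z^7, C_1 ≅ Z^21, C_2 ≅ Z^14.

∂_1: C_1 → C_0 is given by ∂[p,q] = [q] − [p]. For instance
  ∂[3,4] = [4] − [3].
The 7×21 boundary matrix has rank 6 and Smith normal form diag(1,1,1,1,1,1).

Boundary ∂_2: C_2 → C_1 sends each 2-simplex [p,q,r] to [q,r] − [p,r] + [p,q]. For instance
  ∂[2,5,6] = [5,6] − [2,6] + [2,5],
  ∂[1,2,4] = [2,4] − [1,4] + [1,2].
The 21×14 boundary matrix has rank 13 and Smith normal form diag(1,1,1,1,1,1,1,1,1,1,1,1,1).

Now H_k = ker ∂_k / im ∂_{k+1}, so:

  H_0: rank C_0 − rank ∂_1 = 7 − 6 = 1, and the invariant factors of ∂_1 are all 1, so H_0 ≅ Z.
  H_1: rank ker ∂_1 − rank ∂_2 = (21 − 6) − 13 = 2, and the invariant factors of ∂_2 are all 1, so H_1 ≅ Z^2.
  H_2: rank ker ∂_2 − rank ∂_3 = (14 − 13) − 0 = 1, and there is no ∂_3, so H_2 ≅ Z.

H_0 ≅ Z,  H_1 ≅ Z^2,  H_2 ≅ Z.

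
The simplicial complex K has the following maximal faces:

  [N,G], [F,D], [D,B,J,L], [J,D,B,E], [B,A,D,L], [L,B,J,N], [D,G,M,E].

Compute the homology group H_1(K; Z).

H_1 = Z.

Order the vertices as A < B < D < E < F < G < J < L < M < N. Listing each simplex with vertices in this order, K has dimension 3 with simplices:

  0-simplices (10): A, B, D, E, F, G, J, L, M, N
  1-simplices (22): AB, AD, AL, BD, BE, BJ, BL, BN, DE, DF, DG, DJ, DL, DM, EG, EJ, EM, GM, GN, JL, JN, LN
  2-simplices (17): ABD, ABL, ADL, BDE, BDJ, BDL, BEJ, BJL, BJN, BLN, DEG, DEJ, DEM, DGM, DJL, EGM, JLN
  3-simplices (5): ABDL, BDEJ, BDJL, BJLN, DEGM

giving chain groups C_0 ≅ Z^10, C_1 ≅ Z^22, C_2 ≅ Z^17, C_3 ≅ Z^5.

The boundary map ∂_1: C_1 → C_0 sends each edge [p,q] (with p < q) to q − p. For instance
  ∂BJ = J − B.
This gives a 10×22 integer matrix of rank 9; reducing to Smith normal form yields diagonal entries (1,1,1,1,1,1,1,1,1).

Boundary ∂_2: C_2 → C_1 sends each 2-simplex [p,q,r] to [q,r] − [p,r] + [p,q]. For instance
  ∂DJL = JL − DL + DJ,
  ∂BEJ = EJ − BJ + BE.
This gives a 22×17 integer matrix of rank 12; reducing to Smith normal form yields diagonal entries (1,1,1,1,1,1,1,1,1,1,1,1).

The boundary map ∂_3: C_3 → C_2 sends each 3-simplex σ to the alternating sum Σ_i (−1)^i (σ with its i-th vertex removed). For instance
  ∂BJLN = JLN − BLN + BJN − BJL,
  ∂ABDL = BDL − ADL + ABL − ABD.
As a 17×5 matrix over Z this has rank 5, with invariant factors (1,1,1,1,1).

From H_k ≅ ker(∂_k) / im(∂_{k+1}) we obtain:

  H_1: rank ker ∂_1 − rank ∂_2 = (22 − 9) − 12 = 1, and the invariant factors of ∂_2 are all 1, so H_1 ≅ Z.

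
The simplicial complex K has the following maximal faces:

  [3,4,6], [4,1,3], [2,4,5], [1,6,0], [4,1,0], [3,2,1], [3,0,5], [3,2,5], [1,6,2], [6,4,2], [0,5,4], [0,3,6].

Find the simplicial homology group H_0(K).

We work with the vertex ordering 0 < 1 < 2 < 3 < 4 < 5 < 6. The simplices of K, each written with vertices in increasing order, are:

  0-simplices (7): [0], [1], [2], [3], [4], [5], [6]
  1-simplices (18): [0,1], [0,3], [0,4], [0,5], [0,6], [1,2], [1,3], [1,4], [1,6], [2,3], [2,4], [2,5], [2,6], [3,4], [3,5], [3,6], [4,5], [4,6]
  2-simplices (12): [0,1,4], [0,1,6], [0,3,5], [0,3,6], [0,4,5], [1,2,3], [1,2,6], [1,3,4], [2,3,5], [2,4,5], [2,4,6], [3,4,6]

Hence C_0 ≅ Z^7, C_1 ≅ Z^18, C_2 ≅ Z^12.

Boundary ∂_1: C_1 → C_0 maps an edge to its endpoints' difference, ∂[p,q] = q − p.
The resulting 7×18 matrix has rank 6, and its Smith normal form has invariant factors (1,1,1,1,1,1).

∂_2: C_2 → C_1 sends each 2-simplex [p,q,r] to [q,r] − [p,r] + [p,q]. For instance
  ∂[2,4,5] = [4,5] − [2,5] + [2,4],
  ∂[0,1,4] = [1,4] − [0,4] + [0,1].
This gives a 18×12 integer matrix of rank 12; reducing to Smith normal form yields diagonal entries (1,1,1,1,1,1,1,1,1,1,1,2).

From H_k ≅ ker(∂_k) / im(∂_{k+1}) we obtain:

  H_0: rank C_0 − rank ∂_1 = 7 − 6 = 1, and the invariant factors of ∂_1 are all 1, so H_0 = Z.

H_0 ≅ Z.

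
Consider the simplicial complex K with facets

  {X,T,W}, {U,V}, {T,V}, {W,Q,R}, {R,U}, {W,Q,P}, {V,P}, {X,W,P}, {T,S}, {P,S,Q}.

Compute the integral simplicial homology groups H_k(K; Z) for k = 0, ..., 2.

Order the vertices as P < Q < R < S < T < U < V < W < X. Listing each simplex with vertices in this order, K has dimension 2 with simplices:

  0-simplices (9): P, Q, R, S, T, U, V, W, X
  1-simplices (16): PQ, PS, PV, PW, PX, QR, QS, QW, RU, RW, ST, TV, TW, TX, UV, WX
  2-simplices (5): PQS, PQW, PWX, QRW, TWX

Hence C_0 ≅ Z^9, C_1 ≅ Z^16, C_2 ≅ Z^5.

Boundary ∂_1: C_1 → C_0 is given by ∂[p,q] = [q] − [p]. For instance
  ∂PQ = Q − P.
The 9×16 boundary matrix has rank 8 and Smith normal form diag(1,1,1,1,1,1,1,1).

∂_2: C_2 → C_1 acts by ∂[p,q,r] = [q,r] − [p,r] + [p,q]. For instance
  ∂PQW = QW − PW + PQ,
  ∂PWX = WX − PX + PW.
This gives a 16×5 integer matrix of rank 5; reducing to Smith normal form yields diagonal entries (1,1,1,1,1).

Computing H_k = (kernel of ∂_k) / (image of ∂_{k+1}):

  H_0: rank C_0 − rank ∂_1 = 9 − 8 = 1, and the invariant factors of ∂_1 are all 1, so H_0 = Z.
  H_1: rank ker ∂_1 − rank ∂_2 = (16 − 8) − 5 = 3, and the invariant factors of ∂_2 are all 1, so H_1 = Z^3.
  H_2: rank ker ∂_2 − rank ∂_3 = (5 − 5) − 0 = 0, and there is no ∂_3, so H_2 = 0.

H_0 = Z,  H_1 = Z^3,  H_2 = 0.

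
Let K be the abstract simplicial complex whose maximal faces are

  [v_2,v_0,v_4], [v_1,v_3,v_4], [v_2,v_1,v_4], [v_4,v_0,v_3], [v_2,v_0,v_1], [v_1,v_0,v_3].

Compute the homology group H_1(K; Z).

K has 5 vertices, 9 edges, 6 triangles.
rank ∂_1 = 4, rank ∂_2 = 5 ⇒ b_1 = 9 − 4 − 5 = 0; all invariant factors of ∂_2 are 1 so no torsion. So H_1 ≅ 0.

H_1 ≅ 0.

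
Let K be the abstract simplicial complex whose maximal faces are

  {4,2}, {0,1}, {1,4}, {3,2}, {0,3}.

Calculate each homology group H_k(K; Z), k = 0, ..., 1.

Take the total order 0 < 1 < 2 < 3 < 4 on the vertex set. Then K (dimension 1) consists of the simplices:

  0-simplices (5): [0], [1], [2], [3], [4]
  1-simplices (5): [0,1], [0,3], [1,4], [2,3], [2,4]

Hence C_0 ≅ Z^5, C_1 ≅ Z^5.

The boundary map ∂_1: C_1 → C_0 maps an edge to its endpoints' difference, ∂[p,q] = q − p. For instance
  ∂[0,1] = [1] − [0].
The 5×5 boundary matrix has rank 4 and Smith normal form diag(1,1,1,1).

Now H_k = ker ∂_k / im ∂_{k+1}, so:

  H_0: rank C_0 − rank ∂_1 = 5 − 4 = 1, and the invariant factors of ∂_1 are all 1, so H_0 = Z.
  H_1: rank ker ∂_1 − rank ∂_2 = (5 − 4) − 0 = 1, and there is no ∂_2, so H_1 = Z.

H_0 = Z,  H_1 = Z.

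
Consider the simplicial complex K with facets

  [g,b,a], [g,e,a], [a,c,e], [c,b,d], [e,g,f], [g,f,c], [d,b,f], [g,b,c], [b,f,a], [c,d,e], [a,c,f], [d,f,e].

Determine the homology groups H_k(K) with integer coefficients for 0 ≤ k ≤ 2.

Order the vertices as a < b < c < d < e < f < g. Listing each simplex with vertices in this order, K has dimension 2 with simplices:

  0-simplices (7): a, b, c, d, e, f, g
  1-simplices (18): ab, ac, ae, af, ag, bc, bd, bf, bg, cd, ce, cf, cg, de, df, ef, eg, fg
  2-simplices (12): abf, abg, ace, acf, aeg, bcd, bcg, bdf, cde, cfg, def, efg

so the chain groups are C_0 ≅ Z^7, C_1 ≅ Z^18, C_2 ≅ Z^12.

∂_1: C_1 → C_0 maps an edge to its endpoints' difference, ∂[p,q] = q − p.
As a 7×18 matrix over Z this has rank 6, with invariant factors (1,1,1,1,1,1).

Boundary ∂_2: C_2 → C_1 acts by ∂[p,q,r] = [q,r] − [p,r] + [p,q]. For instance
  ∂abg = bg − ag + ab,
  ∂abf = bf − af + ab.
This gives a 18×12 integer matrix of rank 12; reducing to Smith normal form yields diagonal entries (1,1,1,1,1,1,1,1,1,1,1,2).

From H_k ≅ ker(∂_k) / im(∂_{k+1}) we obtain:

  H_0: rank C_0 − rank ∂_1 = 7 − 6 = 1, and the invariant factors of ∂_1 are all 1, so H_0 ≅ Z.
  H_1: rank ker ∂_1 − rank ∂_2 = (18 − 6) − 12 = 0, and ∂_2 has invariant factor 2 > 1, so H_1 ≅ Z/2Z.
  H_2: rank ker ∂_2 − rank ∂_3 = (12 − 12) − 0 = 0, and there is no ∂_3, so H_2 ≅ 0.

H_0 ≅ Z,  H_1 ≅ Z/2Z,  H_2 = 0.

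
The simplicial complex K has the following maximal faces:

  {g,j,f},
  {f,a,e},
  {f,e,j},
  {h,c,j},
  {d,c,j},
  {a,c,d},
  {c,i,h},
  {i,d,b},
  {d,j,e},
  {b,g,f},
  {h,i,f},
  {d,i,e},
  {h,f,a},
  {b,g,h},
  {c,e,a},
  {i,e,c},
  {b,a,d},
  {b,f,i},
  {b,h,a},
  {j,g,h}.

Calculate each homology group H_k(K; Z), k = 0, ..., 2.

H_0 = Z,  H_1 = Z ⊕ Z_2,  H_2 = 0.

K has 10 vertices, 30 edges, 20 triangles.
rank ∂_0 = 0, rank ∂_1 = 9 ⇒ b_0 = 10 − 0 − 9 = 1; all invariant factors of ∂_1 are 1 so no torsion. So H_0 = Z.
rank ∂_1 = 9, rank ∂_2 = 20 ⇒ b_1 = 30 − 9 − 20 = 1; ∂_2 has invariant factor(s) [2] giving torsion. So H_1 = Z ⊕ Z_2.
rank ∂_2 = 20, rank ∂_3 = 0 ⇒ b_2 = 20 − 20 − 0 = 0. So H_2 = 0.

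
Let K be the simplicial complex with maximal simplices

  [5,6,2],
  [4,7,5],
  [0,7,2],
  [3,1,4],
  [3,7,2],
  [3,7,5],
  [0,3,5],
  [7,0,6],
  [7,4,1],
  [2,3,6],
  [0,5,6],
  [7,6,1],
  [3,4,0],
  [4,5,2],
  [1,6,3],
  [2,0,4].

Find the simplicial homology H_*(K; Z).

H_0 ≅ Z,  H_1 ≅ Z^2,  H_2 ≅ Z.

We work with the vertex ordering 0 < 1 < 2 < 3 < 4 < 5 < 6 < 7. The simplices of K, each written with vertices in increasing order, are:

  0-simplices (8): [0], [1], [2], [3], [4], [5], [6], [7]
  1-simplices (24): (24 of them)
  2-simplices (16): [0,2,4], [0,2,7], [0,3,4], [0,3,5], [0,5,6], [0,6,7], [1,3,4], [1,3,6], [1,4,7], [1,6,7], [2,3,6], [2,3,7], [2,4,5], [2,5,6], [3,5,7], [4,5,7]

giving chain groups C_0 ≅ Z^8, C_1 ≅ Z^24, C_2 ≅ Z^16.

The boundary map ∂_1: C_1 → C_0 sends each edge [p,q] (with p < q) to q − p.
The resulting 8×24 matrix has rank 7, and its Smith normal form has invariant factors (1,1,1,1,1,1,1).

The boundary map ∂_2: C_2 → C_1 sends each 2-simplex [p,q,r] to [q,r] − [p,r] + [p,q]. For instance
  ∂[1,6,7] = [6,7] − [1,7] + [1,6],
  ∂[0,3,4] = [3,4] − [0,4] + [0,3].
The 24×16 boundary matrix has rank 15 and Smith normal form diag(1,1,1,1,1,1,1,1,1,1,1,1,1,1,1).

Computing H_k = (kernel of ∂_k) / (image of ∂_{k+1}):

  H_0: rank C_0 − rank ∂_1 = 8 − 7 = 1, and the invariant factors of ∂_1 are all 1, so H_0 ≅ Z.
  H_1: rank ker ∂_1 − rank ∂_2 = (24 − 7) − 15 = 2, and the invariant factors of ∂_2 are all 1, so H_1 ≅ Z^2.
  H_2: rank ker ∂_2 − rank ∂_3 = (16 − 15) − 0 = 1, and there is no ∂_3, so H_2 ≅ Z.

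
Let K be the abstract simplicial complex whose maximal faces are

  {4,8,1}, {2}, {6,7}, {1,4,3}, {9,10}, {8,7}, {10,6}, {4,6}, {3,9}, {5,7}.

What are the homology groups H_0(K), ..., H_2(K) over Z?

Order the vertices as 1 < 2 < 3 < 4 < 5 < 6 < 7 < 8 < 9 < 10. Listing each simplex with vertices in this order, K has dimension 2 with simplices:

  0-simplices (10): [1], [2], [3], [4], [5], [6], [7], [8], [9], [10]
  1-simplices (12): [1,3], [1,4], [1,8], [3,4], [3,9], [4,6], [4,8], [5,7], [6,7], [6,10], [7,8], [9,10]
  2-simplices (2): [1,3,4], [1,4,8]

Hence C_0 ≅ Z^10, C_1 ≅ Z^12, C_2 ≅ Z^2.

∂_1: C_1 → C_0 is given by ∂[p,q] = [q] − [p]. For instance
  ∂[4,6] = [6] − [4].
This gives a 10×12 integer matrix of rank 8; reducing to Smith normal form yields diagonal entries (1,1,1,1,1,1,1,1).

Boundary ∂_2: C_2 → C_1 maps a triangle to the signed sum of its edges. For instance
  ∂[1,3,4] = [3,4] − [1,4] + [1,3],
  ∂[1,4,8] = [4,8] − [1,8] + [1,4].
The resulting 12×2 matrix has rank 2, and its Smith normal form has invariant factors (1,1).

Reading off H_k = ker ∂_k / im ∂_{k+1}:

  H_0: rank C_0 − rank ∂_1 = 10 − 8 = 2, and the invariant factors of ∂_1 are all 1, so H_0 ≅ Z^2.
  H_1: rank ker ∂_1 − rank ∂_2 = (12 − 8) − 2 = 2, and the invariant factors of ∂_2 are all 1, so H_1 ≅ Z^2.
  H_2: rank ker ∂_2 − rank ∂_3 = (2 − 2) − 0 = 0, and there is no ∂_3, so H_2 ≅ 0.

As a check, the Euler characteristic is 10 − 12 + 2 = 0, which agrees with 2 − 2 + 0 = 0.

H_0 = Z^2,  H_1 = Z^2,  H_2 = 0.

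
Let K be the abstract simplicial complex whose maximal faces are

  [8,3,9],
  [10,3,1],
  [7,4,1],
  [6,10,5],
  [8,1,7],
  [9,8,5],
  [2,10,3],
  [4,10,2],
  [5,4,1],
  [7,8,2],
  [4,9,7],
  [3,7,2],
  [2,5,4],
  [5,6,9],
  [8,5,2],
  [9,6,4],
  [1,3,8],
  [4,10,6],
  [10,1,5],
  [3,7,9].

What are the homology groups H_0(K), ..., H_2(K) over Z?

H_0 = Z,  H_1 = Z ⊕ Z_2,  H_2 = 0.

Take the total order 1 < 2 < 3 < 4 < 5 < 6 < 7 < 8 < 9 < 10 on the vertex set. Then K (dimension 2) consists of the simplices:

  0-simplices (10): [1], [2], [3], [4], [5], [6], [7], [8], [9], [10]
  1-simplices (30): (30 of them)
  2-simplices (20): (20 of them)

Hence C_0 ≅ Z^10, C_1 ≅ Z^30, C_2 ≅ Z^20.

Boundary ∂_1: C_1 → C_0 is given by ∂[p,q] = [q] − [p].
The 10×30 boundary matrix has rank 9 and Smith normal form diag(1,1,1,1,1,1,1,1,1).

The boundary map ∂_2: C_2 → C_1 maps a triangle to the signed sum of its edges. For instance
  ∂[2,3,7] = [3,7] − [2,7] + [2,3],
  ∂[2,5,8] = [5,8] − [2,8] + [2,5].
This gives a 30×20 integer matrix of rank 20; reducing to Smith normal form yields diagonal entries (1,1,1,1,1,1,1,1,1,1,1,1,1,1,1,1,1,1,1,2).

Now H_k = ker ∂_k / im ∂_{k+1}, so:

  H_0: rank C_0 − rank ∂_1 = 10 − 9 = 1, and the invariant factors of ∂_1 are all 1, so H_0 = Z.
  H_1: rank ker ∂_1 − rank ∂_2 = (30 − 9) − 20 = 1, and ∂_2 has invariant factor 2 > 1, so H_1 = Z ⊕ Z_2.
  H_2: rank ker ∂_2 − rank ∂_3 = (20 − 20) − 0 = 0, and there is no ∂_3, so H_2 = 0.

(K is a triangulation of the Klein bottle.)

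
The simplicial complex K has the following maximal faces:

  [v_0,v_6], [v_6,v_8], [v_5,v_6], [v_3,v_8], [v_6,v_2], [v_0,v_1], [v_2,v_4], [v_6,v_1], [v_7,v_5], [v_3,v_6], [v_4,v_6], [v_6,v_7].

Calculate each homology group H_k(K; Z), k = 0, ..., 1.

Fix the vertex order v_0 < v_1 < v_2 < v_3 < v_4 < v_5 < v_6 < v_7 < v_8 and write every simplex with vertices in increasing order. Then dim K = 1 and the simplices of K are:

  0-simplices (9): [v_0], [v_1], [v_2], [v_3], [v_4], [v_5], [v_6], [v_7], [v_8]
  1-simplices (12): [v_0,v_1], [v_0,v_6], [v_1,v_6], [v_2,v_4], [v_2,v_6], [v_3,v_6], [v_3,v_8], [v_4,v_6], [v_5,v_6], [v_5,v_7], [v_6,v_7], [v_6,v_8]

Hence C_0 ≅ Z^9, C_1 ≅ Z^12.

Boundary ∂_1: C_1 → C_0 maps an edge to its endpoints' difference, ∂[p,q] = q − p. For instance
  ∂[v_3,v_8] = [v_8] − [v_3].
The resulting 9×12 matrix has rank 8, and its Smith normal form has invariant factors (1,1,1,1,1,1,1,1).

Computing H_k = (kernel of ∂_k) / (image of ∂_{k+1}):

  H_0: rank C_0 − rank ∂_1 = 9 − 8 = 1, and the invariant factors of ∂_1 are all 1, so H_0 = Z.
  H_1: rank ker ∂_1 − rank ∂_2 = (12 − 8) − 0 = 4, and there is no ∂_2, so H_1 = Z^4.

(K is a triangulation of a wedge of 4 circles.)

H_0 = Z,  H_1 = Z^4.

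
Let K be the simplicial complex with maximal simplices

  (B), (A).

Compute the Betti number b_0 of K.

b_0 = 2.

K has 2 vertices.
rank ∂_0 = 0, rank ∂_1 = 0 ⇒ b_0 = 2 − 0 − 0 = 2. So H_0 = Z^2.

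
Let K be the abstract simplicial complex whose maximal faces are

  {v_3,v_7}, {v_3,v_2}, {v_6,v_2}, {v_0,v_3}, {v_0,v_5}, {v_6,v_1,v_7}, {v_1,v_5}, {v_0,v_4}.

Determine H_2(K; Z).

H_2 = 0.

We work with the vertex ordering v_0 < v_1 < v_2 < v_3 < v_4 < v_5 < v_6 < v_7. The simplices of K, each written with vertices in increasing order, are:

  0-simplices (8): [v_0], [v_1], [v_2], [v_3], [v_4], [v_5], [v_6], [v_7]
  1-simplices (10): [v_0,v_3], [v_0,v_4], [v_0,v_5], [v_1,v_5], [v_1,v_6], [v_1,v_7], [v_2,v_3], [v_2,v_6], [v_3,v_7], [v_6,v_7]
  2-simplices (1): [v_1,v_6,v_7]

Hence C_0 ≅ Z^8, C_1 ≅ Z^10, C_2 ≅ Z^1.

∂_1: C_1 → C_0 sends each edge [p,q] (with p < q) to q − p.
The 8×10 boundary matrix has rank 7 and Smith normal form diag(1,1,1,1,1,1,1).

Boundary ∂_2: C_2 → C_1 sends each 2-simplex [p,q,r] to [q,r] − [p,r] + [p,q]. For instance
  ∂[v_1,v_6,v_7] = [v_6,v_7] − [v_1,v_7] + [v_1,v_6].
As a 10×1 matrix over Z this has rank 1, with invariant factors (1).

From H_k ≅ ker(∂_k) / im(∂_{k+1}) we obtain:

  H_2: rank ker ∂_2 − rank ∂_3 = (1 − 1) − 0 = 0, and there is no ∂_3, so H_2 ≅ 0.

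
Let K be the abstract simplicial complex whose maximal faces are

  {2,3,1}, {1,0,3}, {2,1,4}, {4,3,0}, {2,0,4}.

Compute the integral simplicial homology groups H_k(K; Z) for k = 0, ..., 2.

H_0 = Z,  H_1 = Z,  H_2 = 0.

We work with the vertex ordering 0 < 1 < 2 < 3 < 4. The simplices of K, each written with vertices in increasing order, are:

  0-simplices (5): [0], [1], [2], [3], [4]
  1-simplices (10): [0,1], [0,2], [0,3], [0,4], [1,2], [1,3], [1,4], [2,3], [2,4], [3,4]
  2-simplices (5): [0,1,3], [0,2,4], [0,3,4], [1,2,3], [1,2,4]

giving chain groups C_0 ≅ Z^5, C_1 ≅ Z^10, C_2 ≅ Z^5.

∂_1: C_1 → C_0 sends each edge [p,q] (with p < q) to q − p. For instance
  ∂[1,2] = [2] − [1].
The 5×10 boundary matrix has rank 4 and Smith normal form diag(1,1,1,1).

∂_2: C_2 → C_1 acts by ∂[p,q,r] = [q,r] − [p,r] + [p,q]. For instance
  ∂[0,1,3] = [1,3] − [0,3] + [0,1],
  ∂[0,3,4] = [3,4] − [0,4] + [0,3].
The resulting 10×5 matrix has rank 5, and its Smith normal form has invariant factors (1,1,1,1,1).

From H_k ≅ ker(∂_k) / im(∂_{k+1}) we obtain:

  H_0: rank C_0 − rank ∂_1 = 5 − 4 = 1, and the invariant factors of ∂_1 are all 1, so H_0 ≅ Z.
  H_1: rank ker ∂_1 − rank ∂_2 = (10 − 4) − 5 = 1, and the invariant factors of ∂_2 are all 1, so H_1 ≅ Z.
  H_2: rank ker ∂_2 − rank ∂_3 = (5 − 5) − 0 = 0, and there is no ∂_3, so H_2 ≅ 0.

(K is a triangulation of the Möbius band.)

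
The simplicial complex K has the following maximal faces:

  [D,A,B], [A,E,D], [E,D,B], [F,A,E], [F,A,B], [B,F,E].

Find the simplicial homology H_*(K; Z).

H_0 ≅ Z,  H_1 = 0,  H_2 ≅ Z.

Order the vertices as A < B < D < E < F. Listing each simplex with vertices in this order, K has dimension 2 with simplices:

  0-simplices (5): A, B, D, E, F
  1-simplices (9): AB, AD, AE, AF, BD, BE, BF, DE, EF
  2-simplices (6): ABD, ABF, ADE, AEF, BDE, BEF

Hence C_0 ≅ Z^5, C_1 ≅ Z^9, C_2 ≅ Z^6.

Boundary ∂_1: C_1 → C_0 is given by ∂[p,q] = [q] − [p]. For instance
  ∂AD = D − A.
As a 5×9 matrix over Z this has rank 4, with invariant factors (1,1,1,1).

∂_2: C_2 → C_1 acts by ∂[p,q,r] = [q,r] − [p,r] + [p,q]. For instance
  ∂BDE = DE − BE + BD,
  ∂ADE = DE − AE + AD.
The 9×6 boundary matrix has rank 5 and Smith normal form diag(1,1,1,1,1).

Reading off H_k = ker ∂_k / im ∂_{k+1}:

  H_0: rank C_0 − rank ∂_1 = 5 − 4 = 1, and the invariant factors of ∂_1 are all 1, so H_0 ≅ Z.
  H_1: rank ker ∂_1 − rank ∂_2 = (9 − 4) − 5 = 0, and the invariant factors of ∂_2 are all 1, so H_1 ≅ 0.
  H_2: rank ker ∂_2 − rank ∂_3 = (6 − 5) − 0 = 1, and there is no ∂_3, so H_2 ≅ Z.

(K is a triangulation of the 2-sphere S^2.)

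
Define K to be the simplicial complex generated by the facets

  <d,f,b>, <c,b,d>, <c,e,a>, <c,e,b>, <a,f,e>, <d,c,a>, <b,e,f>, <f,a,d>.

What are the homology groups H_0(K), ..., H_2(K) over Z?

H_0 = Z,  H_1 = 0,  H_2 = Z.

Take the total order a < b < c < d < e < f on the vertex set. Then K (dimension 2) consists of the simplices:

  0-simplices (6): a, b, c, d, e, f
  1-simplices (12): ac, ad, ae, af, bc, bd, be, bf, cd, ce, df, ef
  2-simplices (8): acd, ace, adf, aef, bcd, bce, bdf, bef

Hence C_0 ≅ Z^6, C_1 ≅ Z^12, C_2 ≅ Z^8.

Boundary ∂_1: C_1 → C_0 maps an edge to its endpoints' difference, ∂[p,q] = q − p.
The resulting 6×12 matrix has rank 5, and its Smith normal form has invariant factors (1,1,1,1,1).

∂_2: C_2 → C_1 acts by ∂[p,q,r] = [q,r] − [p,r] + [p,q]. For instance
  ∂bcd = cd − bd + bc,
  ∂bce = ce − be + bc.
This gives a 12×8 integer matrix of rank 7; reducing to Smith normal form yields diagonal entries (1,1,1,1,1,1,1).

From H_k ≅ ker(∂_k) / im(∂_{k+1}) we obtain:

  H_0: rank C_0 − rank ∂_1 = 6 − 5 = 1, and the invariant factors of ∂_1 are all 1, so H_0 ≅ Z.
  H_1: rank ker ∂_1 − rank ∂_2 = (12 − 5) − 7 = 0, and the invariant factors of ∂_2 are all 1, so H_1 ≅ 0.
  H_2: rank ker ∂_2 − rank ∂_3 = (8 − 7) − 0 = 1, and there is no ∂_3, so H_2 ≅ Z.

As a check, the Euler characteristic is 6 − 12 + 8 = 2, which agrees with 1 − 0 + 1 = 2.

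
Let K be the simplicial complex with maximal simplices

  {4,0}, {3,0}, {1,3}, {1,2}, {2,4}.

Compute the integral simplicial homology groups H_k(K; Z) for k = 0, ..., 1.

K has 5 vertices, 5 edges.
rank ∂_0 = 0, rank ∂_1 = 4 ⇒ b_0 = 5 − 0 − 4 = 1; all invariant factors of ∂_1 are 1 so no torsion. So H_0 ≅ Z.
rank ∂_1 = 4, rank ∂_2 = 0 ⇒ b_1 = 5 − 4 − 0 = 1. So H_1 ≅ Z.

H_0 ≅ Z,  H_1 ≅ Z.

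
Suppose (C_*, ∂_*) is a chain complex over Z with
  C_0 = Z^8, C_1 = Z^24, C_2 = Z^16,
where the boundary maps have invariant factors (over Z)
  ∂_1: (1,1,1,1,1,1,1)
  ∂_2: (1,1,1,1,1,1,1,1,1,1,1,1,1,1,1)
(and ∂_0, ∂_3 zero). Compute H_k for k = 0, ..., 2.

H_0: b_0 = 8 − 0 − 7 = 1; torsion from ∂_1 factors > 1: none. So H_0 = Z.
H_1: b_1 = 24 − 7 − 15 = 2; torsion from ∂_2 factors > 1: none. So H_1 = Z^2.
H_2: b_2 = 16 − 15 − 0 = 1; torsion from ∂_3 factors > 1: none. So H_2 = Z.

H_0 = Z,  H_1 = Z^2,  H_2 = Z.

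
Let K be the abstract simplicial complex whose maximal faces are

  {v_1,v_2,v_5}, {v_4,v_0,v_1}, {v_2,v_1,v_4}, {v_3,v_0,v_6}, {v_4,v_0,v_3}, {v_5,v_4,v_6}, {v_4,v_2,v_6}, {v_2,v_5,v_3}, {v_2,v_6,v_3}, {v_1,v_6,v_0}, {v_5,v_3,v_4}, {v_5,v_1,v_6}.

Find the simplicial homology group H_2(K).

Order the vertices as v_0 < v_1 < v_2 < v_3 < v_4 < v_5 < v_6. Listing each simplex with vertices in this order, K has dimension 2 with simplices:

  0-simplices (7): [v_0], [v_1], [v_2], [v_3], [v_4], [v_5], [v_6]
  1-simplices (18): (18 of them)
  2-simplices (12): (12 of them)

Hence C_0 ≅ Z^7, C_1 ≅ Z^18, C_2 ≅ Z^12.

Boundary ∂_1: C_1 → C_0 is given by ∂[p,q] = [q] − [p]. For instance
  ∂[v_2,v_5] = [v_5] − [v_2].
As a 7×18 matrix over Z this has rank 6, with invariant factors (1,1,1,1,1,1).

The boundary map ∂_2: C_2 → C_1 maps a triangle to the signed sum of its edges. For instance
  ∂[v_0,v_1,v_4] = [v_1,v_4] − [v_0,v_4] + [v_0,v_1],
  ∂[v_2,v_4,v_6] = [v_4,v_6] − [v_2,v_6] + [v_2,v_4].
The resulting 18×12 matrix has rank 12, and its Smith normal form has invariant factors (1,1,1,1,1,1,1,1,1,1,1,2).

Now H_k = ker ∂_k / im ∂_{k+1}, so:

  H_2: rank ker ∂_2 − rank ∂_3 = (12 − 12) − 0 = 0, and there is no ∂_3, so H_2 = 0.

H_2 ≅ 0.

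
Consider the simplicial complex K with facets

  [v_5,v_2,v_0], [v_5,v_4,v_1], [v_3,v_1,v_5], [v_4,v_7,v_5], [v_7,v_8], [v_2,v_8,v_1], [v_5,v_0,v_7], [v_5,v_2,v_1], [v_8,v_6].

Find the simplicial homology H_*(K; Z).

Take the total order v_0 < v_1 < v_2 < v_3 < v_4 < v_5 < v_6 < v_7 < v_8 on the vertex set. Then K (dimension 2) consists of the simplices:

  0-simplices (9): [v_0], [v_1], [v_2], [v_3], [v_4], [v_5], [v_6], [v_7], [v_8]
  1-simplices (16): (16 of them)
  2-simplices (7): [v_0,v_2,v_5], [v_0,v_5,v_7], [v_1,v_2,v_5], [v_1,v_2,v_8], [v_1,v_3,v_5], [v_1,v_4,v_5], [v_4,v_5,v_7]

giving chain groups C_0 ≅ Z^9, C_1 ≅ Z^16, C_2 ≅ Z^7.

The boundary map ∂_1: C_1 → C_0 is given by ∂[p,q] = [q] − [p].
This gives a 9×16 integer matrix of rank 8; reducing to Smith normal form yields diagonal entries (1,1,1,1,1,1,1,1).

Boundary ∂_2: C_2 → C_1 maps a triangle to the signed sum of its edges. For instance
  ∂[v_1,v_4,v_5] = [v_4,v_5] − [v_1,v_5] + [v_1,v_4],
  ∂[v_0,v_2,v_5] = [v_2,v_5] − [v_0,v_5] + [v_0,v_2].
As a 16×7 matrix over Z this has rank 7, with invariant factors (1,1,1,1,1,1,1).

From H_k ≅ ker(∂_k) / im(∂_{k+1}) we obtain:

  H_0: rank C_0 − rank ∂_1 = 9 − 8 = 1, and the invariant factors of ∂_1 are all 1, so H_0 = Z.
  H_1: rank ker ∂_1 − rank ∂_2 = (16 − 8) − 7 = 1, and the invariant factors of ∂_2 are all 1, so H_1 = Z.
  H_2: rank ker ∂_2 − rank ∂_3 = (7 − 7) − 0 = 0, and there is no ∂_3, so H_2 = 0.

As a check, the Euler characteristic is 9 − 16 + 7 = 0, which agrees with 1 − 1 + 0 = 0.

H_0 = Z,  H_1 = Z,  H_2 = 0.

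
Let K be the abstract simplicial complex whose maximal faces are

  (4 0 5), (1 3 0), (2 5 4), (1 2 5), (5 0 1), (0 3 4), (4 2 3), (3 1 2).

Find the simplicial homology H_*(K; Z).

Take the total order 0 < 1 < 2 < 3 < 4 < 5 on the vertex set. Then K (dimension 2) consists of the simplices:

  0-simplices (6): [0], [1], [2], [3], [4], [5]
  1-simplices (12): [0,1], [0,3], [0,4], [0,5], [1,2], [1,3], [1,5], [2,3], [2,4], [2,5], [3,4], [4,5]
  2-simplices (8): [0,1,3], [0,1,5], [0,3,4], [0,4,5], [1,2,3], [1,2,5], [2,3,4], [2,4,5]

so the chain groups are C_0 ≅ Z^6, C_1 ≅ Z^12, C_2 ≅ Z^8.

∂_1: C_1 → C_0 sends each edge [p,q] (with p < q) to q − p. For instance
  ∂[0,1] = [1] − [0].
This gives a 6×12 integer matrix of rank 5; reducing to Smith normal form yields diagonal entries (1,1,1,1,1).

∂_2: C_2 → C_1 acts by ∂[p,q,r] = [q,r] − [p,r] + [p,q]. For instance
  ∂[1,2,5] = [2,5] − [1,5] + [1,2],
  ∂[0,1,5] = [1,5] − [0,5] + [0,1].
The resulting 12×8 matrix has rank 7, and its Smith normal form has invariant factors (1,1,1,1,1,1,1).

Now H_k = ker ∂_k / im ∂_{k+1}, so:

  H_0: rank C_0 − rank ∂_1 = 6 − 5 = 1, and the invariant factors of ∂_1 are all 1, so H_0 = Z.
  H_1: rank ker ∂_1 − rank ∂_2 = (12 − 5) − 7 = 0, and the invariant factors of ∂_2 are all 1, so H_1 = 0.
  H_2: rank ker ∂_2 − rank ∂_3 = (8 − 7) − 0 = 1, and there is no ∂_3, so H_2 = Z.

H_0 = Z,  H_1 = 0,  H_2 = Z.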